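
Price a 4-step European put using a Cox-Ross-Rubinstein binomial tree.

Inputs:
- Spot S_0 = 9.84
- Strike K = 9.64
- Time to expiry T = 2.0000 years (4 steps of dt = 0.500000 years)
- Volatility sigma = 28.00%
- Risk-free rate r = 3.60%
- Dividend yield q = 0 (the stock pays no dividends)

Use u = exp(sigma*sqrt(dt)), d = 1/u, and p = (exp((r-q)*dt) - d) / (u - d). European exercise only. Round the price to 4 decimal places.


dt = T/N = 0.500000
u = exp(sigma*sqrt(dt)) = 1.218950; d = 1/u = 0.820378
p = (exp((r-q)*dt) - d) / (u - d) = 0.496234
Discount per step: exp(-r*dt) = 0.982161
Stock lattice S(k, i) with i counting down-moves:
  k=0: S(0,0) = 9.8400
  k=1: S(1,0) = 11.9945; S(1,1) = 8.0725
  k=2: S(2,0) = 14.6207; S(2,1) = 9.8400; S(2,2) = 6.6225
  k=3: S(3,0) = 17.8219; S(3,1) = 11.9945; S(3,2) = 8.0725; S(3,3) = 5.4330
  k=4: S(4,0) = 21.7239; S(4,1) = 14.6207; S(4,2) = 9.8400; S(4,3) = 6.6225; S(4,4) = 4.4571
Terminal payoffs V(N, i) = max(K - S_T, 0):
  V(4,0) = 0.000000; V(4,1) = 0.000000; V(4,2) = 0.000000; V(4,3) = 3.017480; V(4,4) = 5.182910
Backward induction: V(k, i) = exp(-r*dt) * [p * V(k+1, i) + (1-p) * V(k+1, i+1)].
  V(3,0) = exp(-r*dt) * [p*0.000000 + (1-p)*0.000000] = 0.000000
  V(3,1) = exp(-r*dt) * [p*0.000000 + (1-p)*0.000000] = 0.000000
  V(3,2) = exp(-r*dt) * [p*0.000000 + (1-p)*3.017480] = 1.492988
  V(3,3) = exp(-r*dt) * [p*3.017480 + (1-p)*5.182910] = 4.035062
  V(2,0) = exp(-r*dt) * [p*0.000000 + (1-p)*0.000000] = 0.000000
  V(2,1) = exp(-r*dt) * [p*0.000000 + (1-p)*1.492988] = 0.738700
  V(2,2) = exp(-r*dt) * [p*1.492988 + (1-p)*4.035062] = 2.724121
  V(1,0) = exp(-r*dt) * [p*0.000000 + (1-p)*0.738700] = 0.365494
  V(1,1) = exp(-r*dt) * [p*0.738700 + (1-p)*2.724121] = 1.707868
  V(0,0) = exp(-r*dt) * [p*0.365494 + (1-p)*1.707868] = 1.023153

Answer: Price = V(0,0) = 1.0232


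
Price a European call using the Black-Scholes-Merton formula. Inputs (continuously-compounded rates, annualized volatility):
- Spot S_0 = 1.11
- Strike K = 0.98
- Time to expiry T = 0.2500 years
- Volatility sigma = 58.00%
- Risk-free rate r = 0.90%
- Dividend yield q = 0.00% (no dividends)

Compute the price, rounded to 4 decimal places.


Answer: Price = 0.1977

Derivation:
d1 = (ln(S/K) + (r - q + 0.5*sigma^2) * T) / (sigma * sqrt(T)) = 0.58228525
d2 = d1 - sigma * sqrt(T) = 0.29228525
exp(-rT) = 0.99775253; exp(-qT) = 1.00000000
C = S_0 * exp(-qT) * N(d1) - K * exp(-rT) * N(d2)
N(d1) = 0.71981272; N(d2) = 0.61496573
C = 1.1100 * 1.00000000 * 0.71981272 - 0.9800 * 0.99775253 * 0.61496573 = 0.1977


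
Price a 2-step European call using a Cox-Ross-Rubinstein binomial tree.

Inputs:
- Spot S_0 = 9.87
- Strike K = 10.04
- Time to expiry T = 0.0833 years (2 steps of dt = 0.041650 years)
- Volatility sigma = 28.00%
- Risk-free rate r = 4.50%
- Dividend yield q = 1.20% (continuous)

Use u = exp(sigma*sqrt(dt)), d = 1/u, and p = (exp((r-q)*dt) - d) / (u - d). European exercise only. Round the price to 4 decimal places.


dt = T/N = 0.041650
u = exp(sigma*sqrt(dt)) = 1.058808; d = 1/u = 0.944459
p = (exp((r-q)*dt) - d) / (u - d) = 0.497746
Discount per step: exp(-r*dt) = 0.998128
Stock lattice S(k, i) with i counting down-moves:
  k=0: S(0,0) = 9.8700
  k=1: S(1,0) = 10.4504; S(1,1) = 9.3218
  k=2: S(2,0) = 11.0650; S(2,1) = 9.8700; S(2,2) = 8.8041
Terminal payoffs V(N, i) = max(S_T - K, 0):
  V(2,0) = 1.024995; V(2,1) = 0.000000; V(2,2) = 0.000000
Backward induction: V(k, i) = exp(-r*dt) * [p * V(k+1, i) + (1-p) * V(k+1, i+1)].
  V(1,0) = exp(-r*dt) * [p*1.024995 + (1-p)*0.000000] = 0.509232
  V(1,1) = exp(-r*dt) * [p*0.000000 + (1-p)*0.000000] = 0.000000
  V(0,0) = exp(-r*dt) * [p*0.509232 + (1-p)*0.000000] = 0.252994

Answer: Price = V(0,0) = 0.2530


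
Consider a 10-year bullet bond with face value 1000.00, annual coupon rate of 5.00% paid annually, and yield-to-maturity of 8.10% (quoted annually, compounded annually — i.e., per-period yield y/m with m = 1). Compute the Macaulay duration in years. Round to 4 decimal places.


Answer: Macaulay duration = 7.8366 years

Derivation:
Coupon per period c = face * coupon_rate / m = 50.000000
Periods per year m = 1; per-period yield y/m = 0.081000
Number of cashflows N = 10
Cashflows (t years, CF_t, discount factor 1/(1+y/m)^(m*t), PV):
  t = 1.0000: CF_t = 50.000000, DF = 0.925069, PV = 46.253469
  t = 2.0000: CF_t = 50.000000, DF = 0.855753, PV = 42.787668
  t = 3.0000: CF_t = 50.000000, DF = 0.791631, PV = 39.581561
  t = 4.0000: CF_t = 50.000000, DF = 0.732314, PV = 36.615691
  t = 5.0000: CF_t = 50.000000, DF = 0.677441, PV = 33.872054
  t = 6.0000: CF_t = 50.000000, DF = 0.626680, PV = 31.334000
  t = 7.0000: CF_t = 50.000000, DF = 0.579722, PV = 28.986124
  t = 8.0000: CF_t = 50.000000, DF = 0.536284, PV = 26.814176
  t = 9.0000: CF_t = 50.000000, DF = 0.496099, PV = 24.804973
  t = 10.0000: CF_t = 1050.000000, DF = 0.458926, PV = 481.872741
Price P = sum_t PV_t = 792.922457
Macaulay numerator sum_t t * PV_t:
  t * PV_t at t = 1.0000: 46.253469
  t * PV_t at t = 2.0000: 85.575336
  t * PV_t at t = 3.0000: 118.744684
  t * PV_t at t = 4.0000: 146.462762
  t * PV_t at t = 5.0000: 169.360271
  t * PV_t at t = 6.0000: 188.004001
  t * PV_t at t = 7.0000: 202.902868
  t * PV_t at t = 8.0000: 214.513407
  t * PV_t at t = 9.0000: 223.244757
  t * PV_t at t = 10.0000: 4818.727411
Macaulay duration D = (sum_t t * PV_t) / P = 6213.788965 / 792.922457 = 7.836566


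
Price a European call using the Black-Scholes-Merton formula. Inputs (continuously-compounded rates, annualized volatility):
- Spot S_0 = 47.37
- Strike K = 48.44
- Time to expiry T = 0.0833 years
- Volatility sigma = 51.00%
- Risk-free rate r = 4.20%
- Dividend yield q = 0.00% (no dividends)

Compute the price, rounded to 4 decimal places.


d1 = (ln(S/K) + (r - q + 0.5*sigma^2) * T) / (sigma * sqrt(T)) = -0.05438394
d2 = d1 - sigma * sqrt(T) = -0.20157881
exp(-rT) = 0.99650751; exp(-qT) = 1.00000000
C = S_0 * exp(-qT) * N(d1) - K * exp(-rT) * N(d2)
N(d1) = 0.47831464; N(d2) = 0.42012301
C = 47.3700 * 1.00000000 * 0.47831464 - 48.4400 * 0.99650751 * 0.42012301 = 2.3781

Answer: Price = 2.3781


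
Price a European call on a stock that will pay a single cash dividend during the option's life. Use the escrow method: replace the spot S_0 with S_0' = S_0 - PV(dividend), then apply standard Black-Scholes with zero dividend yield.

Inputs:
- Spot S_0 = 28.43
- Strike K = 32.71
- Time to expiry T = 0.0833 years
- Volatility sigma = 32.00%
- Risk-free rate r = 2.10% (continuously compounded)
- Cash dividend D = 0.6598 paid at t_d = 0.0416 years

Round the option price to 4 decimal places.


Answer: Price = 0.0446

Derivation:
PV(D) = D * exp(-r * t_d) = 0.6598 * 0.99912678 = 0.65922385
S_0' = S_0 - PV(D) = 28.4300 - 0.65922385 = 27.77077615
d1 = (ln(S_0'/K) + (r + sigma^2/2)*T) / (sigma*sqrt(T)) = -1.70730280
d2 = d1 - sigma*sqrt(T) = -1.79966037
exp(-rT) = 0.99825223
N(d1) = 0.04388289; N(d2) = 0.03595714
C = S_0' * N(d1) - K * exp(-rT) * N(d2) = 27.77077615 * 0.04388289 - 32.7100 * 0.99825223 * 0.03595714 = 0.0446


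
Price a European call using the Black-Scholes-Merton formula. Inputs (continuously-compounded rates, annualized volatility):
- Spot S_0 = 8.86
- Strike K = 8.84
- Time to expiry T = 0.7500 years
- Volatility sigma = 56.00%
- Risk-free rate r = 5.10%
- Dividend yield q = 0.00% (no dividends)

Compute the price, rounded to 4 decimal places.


Answer: Price = 1.8454

Derivation:
d1 = (ln(S/K) + (r - q + 0.5*sigma^2) * T) / (sigma * sqrt(T)) = 0.32601709
d2 = d1 - sigma * sqrt(T) = -0.15895713
exp(-rT) = 0.96247229; exp(-qT) = 1.00000000
C = S_0 * exp(-qT) * N(d1) - K * exp(-rT) * N(d2)
N(d1) = 0.62779429; N(d2) = 0.43685132
C = 8.8600 * 1.00000000 * 0.62779429 - 8.8400 * 0.96247229 * 0.43685132 = 1.8454


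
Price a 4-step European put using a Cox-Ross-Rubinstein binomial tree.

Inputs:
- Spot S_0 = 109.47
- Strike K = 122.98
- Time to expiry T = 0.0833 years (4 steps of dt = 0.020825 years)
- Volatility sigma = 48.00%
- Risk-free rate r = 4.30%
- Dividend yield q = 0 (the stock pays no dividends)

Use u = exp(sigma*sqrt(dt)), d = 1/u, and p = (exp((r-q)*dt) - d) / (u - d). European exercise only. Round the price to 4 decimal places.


Answer: Price = V(0,0) = 14.9501

Derivation:
dt = T/N = 0.020825
u = exp(sigma*sqrt(dt)) = 1.071724; d = 1/u = 0.933076
p = (exp((r-q)*dt) - d) / (u - d) = 0.489151
Discount per step: exp(-r*dt) = 0.999105
Stock lattice S(k, i) with i counting down-moves:
  k=0: S(0,0) = 109.4700
  k=1: S(1,0) = 117.3216; S(1,1) = 102.1439
  k=2: S(2,0) = 125.7363; S(2,1) = 109.4700; S(2,2) = 95.3080
  k=3: S(3,0) = 134.7546; S(3,1) = 117.3216; S(3,2) = 102.1439; S(3,3) = 88.9297
  k=4: S(4,0) = 144.4196; S(4,1) = 125.7363; S(4,2) = 109.4700; S(4,3) = 95.3080; S(4,4) = 82.9782
Terminal payoffs V(N, i) = max(K - S_T, 0):
  V(4,0) = 0.000000; V(4,1) = 0.000000; V(4,2) = 13.510000; V(4,3) = 27.671958; V(4,4) = 40.001807
Backward induction: V(k, i) = exp(-r*dt) * [p * V(k+1, i) + (1-p) * V(k+1, i+1)].
  V(3,0) = exp(-r*dt) * [p*0.000000 + (1-p)*0.000000] = 0.000000
  V(3,1) = exp(-r*dt) * [p*0.000000 + (1-p)*13.510000] = 6.895387
  V(3,2) = exp(-r*dt) * [p*13.510000 + (1-p)*27.671958] = 20.726048
  V(3,3) = exp(-r*dt) * [p*27.671958 + (1-p)*40.001807] = 33.940238
  V(2,0) = exp(-r*dt) * [p*0.000000 + (1-p)*6.895387] = 3.519346
  V(2,1) = exp(-r*dt) * [p*6.895387 + (1-p)*20.726048] = 13.948264
  V(2,2) = exp(-r*dt) * [p*20.726048 + (1-p)*33.940238] = 27.451904
  V(1,0) = exp(-r*dt) * [p*3.519346 + (1-p)*13.948264] = 8.839025
  V(1,1) = exp(-r*dt) * [p*13.948264 + (1-p)*27.451904] = 20.827920
  V(0,0) = exp(-r*dt) * [p*8.839025 + (1-p)*20.827920] = 14.950142


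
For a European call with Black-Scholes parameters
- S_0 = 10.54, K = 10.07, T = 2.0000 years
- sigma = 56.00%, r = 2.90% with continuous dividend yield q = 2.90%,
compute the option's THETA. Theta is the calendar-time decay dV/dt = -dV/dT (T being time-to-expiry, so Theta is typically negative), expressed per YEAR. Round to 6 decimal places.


d1 = 0.4535797516; d2 = -0.3383798433
phi(d1) = 0.3599443551; exp(-qT) = 0.9436499474; exp(-rT) = 0.9436499474
Theta = -S*exp(-qT)*phi(d1)*sigma/(2*sqrt(T)) - r*K*exp(-rT)*N(d2) + q*S*exp(-qT)*N(d1)
N(d1) = 0.6749343350; N(d2) = 0.3675384810; sqrt(T) = 1.4142135624
Term 1 = -10.5400 * 0.9436499474 * 0.3599443551 * 0.5600 / (2 * 1.4142135624) = -0.7088101558
Term 2 = -0.0290 * 10.0700 * 0.9436499474 * 0.3675384810 = -0.1012840840
Term 3 = 0.0290 * 10.5400 * 0.9436499474 * 0.6749343350 = 0.1946753888
Theta = -0.7088101558 + (-0.1012840840) + (0.1946753888) = -0.615419

Answer: Theta = -0.615419


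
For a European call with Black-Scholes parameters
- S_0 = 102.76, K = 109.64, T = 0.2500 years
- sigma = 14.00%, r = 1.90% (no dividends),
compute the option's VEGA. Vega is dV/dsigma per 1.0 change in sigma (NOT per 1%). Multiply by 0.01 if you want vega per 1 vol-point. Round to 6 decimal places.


Answer: Vega = 14.609790

Derivation:
d1 = -0.8229442742; d2 = -0.8929442742
phi(d1) = 0.2843477914; exp(-qT) = 1.0000000000; exp(-rT) = 0.9952612634
Vega = S * exp(-qT) * phi(d1) * sqrt(T) = 102.7600 * 1.0000000000 * 0.2843477914 * 0.5000000000 = 14.609790


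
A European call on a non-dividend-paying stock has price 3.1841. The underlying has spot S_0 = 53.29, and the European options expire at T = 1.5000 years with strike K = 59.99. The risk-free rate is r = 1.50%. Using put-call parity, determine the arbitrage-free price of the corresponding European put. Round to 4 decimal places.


Answer: Put price = 8.5494

Derivation:
Put-call parity: C - P = S_0 * exp(-qT) - K * exp(-rT).
S_0 * exp(-qT) = 53.2900 * 1.00000000 = 53.29000000
K * exp(-rT) = 59.9900 * 0.97775124 = 58.65529672
P = C - S*exp(-qT) + K*exp(-rT)
P = 3.1841 - 53.29000000 + 58.65529672 = 8.5494


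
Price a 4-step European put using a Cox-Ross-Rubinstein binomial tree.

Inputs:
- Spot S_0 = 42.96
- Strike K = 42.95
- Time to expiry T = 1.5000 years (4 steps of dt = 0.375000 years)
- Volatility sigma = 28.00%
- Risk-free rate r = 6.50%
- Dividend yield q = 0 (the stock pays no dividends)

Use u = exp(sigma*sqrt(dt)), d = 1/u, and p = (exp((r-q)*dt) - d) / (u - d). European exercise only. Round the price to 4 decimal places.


dt = T/N = 0.375000
u = exp(sigma*sqrt(dt)) = 1.187042; d = 1/u = 0.842430
p = (exp((r-q)*dt) - d) / (u - d) = 0.528840
Discount per step: exp(-r*dt) = 0.975920
Stock lattice S(k, i) with i counting down-moves:
  k=0: S(0,0) = 42.9600
  k=1: S(1,0) = 50.9953; S(1,1) = 36.1908
  k=2: S(2,0) = 60.5336; S(2,1) = 42.9600; S(2,2) = 30.4882
  k=3: S(3,0) = 71.8559; S(3,1) = 50.9953; S(3,2) = 36.1908; S(3,3) = 25.6842
  k=4: S(4,0) = 85.2959; S(4,1) = 60.5336; S(4,2) = 42.9600; S(4,3) = 30.4882; S(4,4) = 21.6372
Terminal payoffs V(N, i) = max(K - S_T, 0):
  V(4,0) = 0.000000; V(4,1) = 0.000000; V(4,2) = 0.000000; V(4,3) = 12.461765; V(4,4) = 21.312838
Backward induction: V(k, i) = exp(-r*dt) * [p * V(k+1, i) + (1-p) * V(k+1, i+1)].
  V(3,0) = exp(-r*dt) * [p*0.000000 + (1-p)*0.000000] = 0.000000
  V(3,1) = exp(-r*dt) * [p*0.000000 + (1-p)*0.000000] = 0.000000
  V(3,2) = exp(-r*dt) * [p*0.000000 + (1-p)*12.461765] = 5.730103
  V(3,3) = exp(-r*dt) * [p*12.461765 + (1-p)*21.312838] = 16.231535
  V(2,0) = exp(-r*dt) * [p*0.000000 + (1-p)*0.000000] = 0.000000
  V(2,1) = exp(-r*dt) * [p*0.000000 + (1-p)*5.730103] = 2.634786
  V(2,2) = exp(-r*dt) * [p*5.730103 + (1-p)*16.231535] = 10.420833
  V(1,0) = exp(-r*dt) * [p*0.000000 + (1-p)*2.634786] = 1.211513
  V(1,1) = exp(-r*dt) * [p*2.634786 + (1-p)*10.420833] = 6.151478
  V(0,0) = exp(-r*dt) * [p*1.211513 + (1-p)*6.151478] = 3.453808

Answer: Price = V(0,0) = 3.4538


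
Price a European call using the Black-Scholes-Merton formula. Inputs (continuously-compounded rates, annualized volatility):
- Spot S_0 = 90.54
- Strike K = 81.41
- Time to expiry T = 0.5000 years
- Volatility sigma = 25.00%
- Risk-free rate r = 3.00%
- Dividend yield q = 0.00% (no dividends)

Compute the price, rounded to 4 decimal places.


Answer: Price = 12.5404

Derivation:
d1 = (ln(S/K) + (r - q + 0.5*sigma^2) * T) / (sigma * sqrt(T)) = 0.77452871
d2 = d1 - sigma * sqrt(T) = 0.59775202
exp(-rT) = 0.98511194; exp(-qT) = 1.00000000
C = S_0 * exp(-qT) * N(d1) - K * exp(-rT) * N(d2)
N(d1) = 0.78069090; N(d2) = 0.72499729
C = 90.5400 * 1.00000000 * 0.78069090 - 81.4100 * 0.98511194 * 0.72499729 = 12.5404


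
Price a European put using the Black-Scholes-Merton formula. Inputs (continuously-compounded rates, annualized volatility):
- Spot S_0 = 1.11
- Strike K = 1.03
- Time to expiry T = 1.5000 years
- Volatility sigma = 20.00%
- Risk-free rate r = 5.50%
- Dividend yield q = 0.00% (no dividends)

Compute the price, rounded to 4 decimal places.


d1 = (ln(S/K) + (r - q + 0.5*sigma^2) * T) / (sigma * sqrt(T)) = 0.76465400
d2 = d1 - sigma * sqrt(T) = 0.51970503
exp(-rT) = 0.92081144; exp(-qT) = 1.00000000
P = K * exp(-rT) * N(-d2) - S_0 * exp(-qT) * N(-d1)
N(-d1) = 0.22223880; N(-d2) = 0.30163459
P = 1.0300 * 0.92081144 * 0.30163459 - 1.1100 * 1.00000000 * 0.22223880 = 0.0394

Answer: Price = 0.0394


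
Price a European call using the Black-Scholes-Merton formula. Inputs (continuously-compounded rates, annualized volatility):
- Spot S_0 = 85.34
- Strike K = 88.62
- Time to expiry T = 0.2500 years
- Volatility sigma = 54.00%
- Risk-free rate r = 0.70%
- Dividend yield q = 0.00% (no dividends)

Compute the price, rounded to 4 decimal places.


d1 = (ln(S/K) + (r - q + 0.5*sigma^2) * T) / (sigma * sqrt(T)) = 0.00179893
d2 = d1 - sigma * sqrt(T) = -0.26820107
exp(-rT) = 0.99825153; exp(-qT) = 1.00000000
C = S_0 * exp(-qT) * N(d1) - K * exp(-rT) * N(d2)
N(d1) = 0.50071767; N(d2) = 0.39427228
C = 85.3400 * 1.00000000 * 0.50071767 - 88.6200 * 0.99825153 * 0.39427228 = 7.8519

Answer: Price = 7.8519


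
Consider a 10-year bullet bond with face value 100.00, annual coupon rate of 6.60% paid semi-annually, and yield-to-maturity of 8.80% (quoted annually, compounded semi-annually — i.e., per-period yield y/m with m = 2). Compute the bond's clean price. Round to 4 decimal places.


Answer: Price = 85.5665

Derivation:
Coupon per period c = face * coupon_rate / m = 3.300000
Periods per year m = 2; per-period yield y/m = 0.044000
Number of cashflows N = 20
Cashflows (t years, CF_t, discount factor 1/(1+y/m)^(m*t), PV):
  t = 0.5000: CF_t = 3.300000, DF = 0.957854, PV = 3.160920
  t = 1.0000: CF_t = 3.300000, DF = 0.917485, PV = 3.027701
  t = 1.5000: CF_t = 3.300000, DF = 0.878817, PV = 2.900096
  t = 2.0000: CF_t = 3.300000, DF = 0.841779, PV = 2.777870
  t = 2.5000: CF_t = 3.300000, DF = 0.806302, PV = 2.660795
  t = 3.0000: CF_t = 3.300000, DF = 0.772320, PV = 2.548654
  t = 3.5000: CF_t = 3.300000, DF = 0.739770, PV = 2.441240
  t = 4.0000: CF_t = 3.300000, DF = 0.708592, PV = 2.338352
  t = 4.5000: CF_t = 3.300000, DF = 0.678728, PV = 2.239801
  t = 5.0000: CF_t = 3.300000, DF = 0.650122, PV = 2.145403
  t = 5.5000: CF_t = 3.300000, DF = 0.622722, PV = 2.054984
  t = 6.0000: CF_t = 3.300000, DF = 0.596477, PV = 1.968376
  t = 6.5000: CF_t = 3.300000, DF = 0.571339, PV = 1.885417
  t = 7.0000: CF_t = 3.300000, DF = 0.547259, PV = 1.805955
  t = 7.5000: CF_t = 3.300000, DF = 0.524195, PV = 1.729842
  t = 8.0000: CF_t = 3.300000, DF = 0.502102, PV = 1.656937
  t = 8.5000: CF_t = 3.300000, DF = 0.480941, PV = 1.587104
  t = 9.0000: CF_t = 3.300000, DF = 0.460671, PV = 1.520215
  t = 9.5000: CF_t = 3.300000, DF = 0.441256, PV = 1.456144
  t = 10.0000: CF_t = 103.300000, DF = 0.422659, PV = 43.660665
Price P = sum_t PV_t = 85.566473


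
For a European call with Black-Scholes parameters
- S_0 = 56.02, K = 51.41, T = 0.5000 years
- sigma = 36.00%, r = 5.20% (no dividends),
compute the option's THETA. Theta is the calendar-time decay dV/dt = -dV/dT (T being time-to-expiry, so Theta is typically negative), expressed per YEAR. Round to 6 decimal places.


Answer: Theta = -6.466511

Derivation:
d1 = 0.5667699058; d2 = 0.3122114646
phi(d1) = 0.3397474959; exp(-qT) = 1.0000000000; exp(-rT) = 0.9743350896
Theta = -S*exp(-qT)*phi(d1)*sigma/(2*sqrt(T)) - r*K*exp(-rT)*N(d2) + q*S*exp(-qT)*N(d1)
N(d1) = 0.7145647404; N(d2) = 0.6225600901; sqrt(T) = 0.7071067812
Term 1 = -56.0200 * 1.0000000000 * 0.3397474959 * 0.3600 / (2 * 0.7071067812) = -4.8449229179
Term 2 = -0.0520 * 51.4100 * 0.9743350896 * 0.6225600901 = -1.6215881696
Term 3 = 0 (no dividend yield, q = 0)
Theta = -4.8449229179 + (-1.6215881696) + (0.0000000000) = -6.466511


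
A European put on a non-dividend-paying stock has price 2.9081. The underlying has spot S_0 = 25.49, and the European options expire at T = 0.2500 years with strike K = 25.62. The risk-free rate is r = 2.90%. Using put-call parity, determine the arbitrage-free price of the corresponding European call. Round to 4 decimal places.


Put-call parity: C - P = S_0 * exp(-qT) - K * exp(-rT).
S_0 * exp(-qT) = 25.4900 * 1.00000000 = 25.49000000
K * exp(-rT) = 25.6200 * 0.99277622 = 25.43492670
C = P + S*exp(-qT) - K*exp(-rT)
C = 2.9081 + 25.49000000 - 25.43492670 = 2.9632

Answer: Call price = 2.9632


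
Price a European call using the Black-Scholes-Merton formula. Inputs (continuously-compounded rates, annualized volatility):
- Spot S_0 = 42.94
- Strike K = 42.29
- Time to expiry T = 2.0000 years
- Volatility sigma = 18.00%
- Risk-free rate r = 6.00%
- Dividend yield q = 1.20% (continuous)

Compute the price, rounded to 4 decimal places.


Answer: Price = 6.6049

Derivation:
d1 = (ln(S/K) + (r - q + 0.5*sigma^2) * T) / (sigma * sqrt(T)) = 0.56432283
d2 = d1 - sigma * sqrt(T) = 0.30976439
exp(-rT) = 0.88692044; exp(-qT) = 0.97628571
C = S_0 * exp(-qT) * N(d1) - K * exp(-rT) * N(d2)
N(d1) = 0.71373278; N(d2) = 0.62162993
C = 42.9400 * 0.97628571 * 0.71373278 - 42.2900 * 0.88692044 * 0.62162993 = 6.6049


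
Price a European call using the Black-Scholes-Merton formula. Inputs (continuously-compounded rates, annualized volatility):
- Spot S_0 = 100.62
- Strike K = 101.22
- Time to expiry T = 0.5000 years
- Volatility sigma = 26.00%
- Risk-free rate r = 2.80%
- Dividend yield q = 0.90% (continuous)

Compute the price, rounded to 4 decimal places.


Answer: Price = 7.5025

Derivation:
d1 = (ln(S/K) + (r - q + 0.5*sigma^2) * T) / (sigma * sqrt(T)) = 0.11125879
d2 = d1 - sigma * sqrt(T) = -0.07258898
exp(-rT) = 0.98609754; exp(-qT) = 0.99551011
C = S_0 * exp(-qT) * N(d1) - K * exp(-rT) * N(d2)
N(d1) = 0.54429443; N(d2) = 0.47106660
C = 100.6200 * 0.99551011 * 0.54429443 - 101.2200 * 0.98609754 * 0.47106660 = 7.5025


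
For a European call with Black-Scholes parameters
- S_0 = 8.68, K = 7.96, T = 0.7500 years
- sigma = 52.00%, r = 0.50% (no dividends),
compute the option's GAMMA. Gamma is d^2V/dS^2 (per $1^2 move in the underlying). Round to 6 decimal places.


d1 = 0.4257792332; d2 = -0.0245539768
phi(d1) = 0.3643710688; exp(-qT) = 1.0000000000; exp(-rT) = 0.9962570225
Gamma = exp(-qT) * phi(d1) / (S * sigma * sqrt(T)) = 1.0000000000 * 0.3643710688 / (8.6800 * 0.5200 * 0.8660254038) = 0.093216

Answer: Gamma = 0.093216


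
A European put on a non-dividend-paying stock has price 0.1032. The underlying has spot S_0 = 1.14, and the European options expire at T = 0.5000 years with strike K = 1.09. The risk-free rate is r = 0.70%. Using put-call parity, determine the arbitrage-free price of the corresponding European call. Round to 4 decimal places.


Answer: Call price = 0.1570

Derivation:
Put-call parity: C - P = S_0 * exp(-qT) - K * exp(-rT).
S_0 * exp(-qT) = 1.1400 * 1.00000000 = 1.14000000
K * exp(-rT) = 1.0900 * 0.99650612 = 1.08619167
C = P + S*exp(-qT) - K*exp(-rT)
C = 0.1032 + 1.14000000 - 1.08619167 = 0.1570


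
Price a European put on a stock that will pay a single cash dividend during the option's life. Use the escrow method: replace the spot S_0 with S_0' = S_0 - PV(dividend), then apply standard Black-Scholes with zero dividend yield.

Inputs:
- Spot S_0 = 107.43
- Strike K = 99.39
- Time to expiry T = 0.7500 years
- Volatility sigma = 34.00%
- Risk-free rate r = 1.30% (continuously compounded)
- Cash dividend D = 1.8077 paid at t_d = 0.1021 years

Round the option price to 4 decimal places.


PV(D) = D * exp(-r * t_d) = 1.8077 * 0.99867358 = 1.80530223
S_0' = S_0 - PV(D) = 107.4300 - 1.80530223 = 105.62469777
d1 = (ln(S_0'/K) + (r + sigma^2/2)*T) / (sigma*sqrt(T)) = 0.38696297
d2 = d1 - sigma*sqrt(T) = 0.09251433
exp(-rT) = 0.99029738
N(-d1) = 0.34939181; N(-d2) = 0.46314470
P = K * exp(-rT) * N(-d2) - S_0' * N(-d1) = 99.3900 * 0.99029738 * 0.46314470 - 105.62469777 * 0.34939181 = 8.6809

Answer: Price = 8.6809


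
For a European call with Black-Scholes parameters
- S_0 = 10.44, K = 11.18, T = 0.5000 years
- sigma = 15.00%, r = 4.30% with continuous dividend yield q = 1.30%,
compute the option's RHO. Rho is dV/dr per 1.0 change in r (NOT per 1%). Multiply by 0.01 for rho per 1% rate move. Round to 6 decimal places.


Answer: Rho = 1.579359

Derivation:
d1 = -0.4511990414; d2 = -0.5572650585
phi(d1) = 0.3603322269; exp(-qT) = 0.9935210793; exp(-rT) = 0.9787294775
N(d2) = 0.2886731726
Rho = K*T*exp(-rT)*N(d2) = 11.1800 * 0.5000 * 0.9787294775 * 0.2886731726 = 1.579359


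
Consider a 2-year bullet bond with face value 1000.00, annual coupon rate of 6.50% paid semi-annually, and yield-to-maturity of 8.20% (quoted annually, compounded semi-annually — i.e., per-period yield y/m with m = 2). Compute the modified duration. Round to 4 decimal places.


Answer: Modified duration = 1.8308

Derivation:
Coupon per period c = face * coupon_rate / m = 32.500000
Periods per year m = 2; per-period yield y/m = 0.041000
Number of cashflows N = 4
Cashflows (t years, CF_t, discount factor 1/(1+y/m)^(m*t), PV):
  t = 0.5000: CF_t = 32.500000, DF = 0.960615, PV = 31.219981
  t = 1.0000: CF_t = 32.500000, DF = 0.922781, PV = 29.990375
  t = 1.5000: CF_t = 32.500000, DF = 0.886437, PV = 28.809198
  t = 2.0000: CF_t = 1032.500000, DF = 0.851524, PV = 879.198913
Price P = sum_t PV_t = 969.218467
First compute Macaulay numerator sum_t t * PV_t:
  t * PV_t at t = 0.5000: 15.609990
  t * PV_t at t = 1.0000: 29.990375
  t * PV_t at t = 1.5000: 43.213797
  t * PV_t at t = 2.0000: 1758.397825
Macaulay duration D = 1847.211988 / 969.218467 = 1.905878
Modified duration = D / (1 + y/m) = 1.905878 / (1 + 0.041000) = 1.830814


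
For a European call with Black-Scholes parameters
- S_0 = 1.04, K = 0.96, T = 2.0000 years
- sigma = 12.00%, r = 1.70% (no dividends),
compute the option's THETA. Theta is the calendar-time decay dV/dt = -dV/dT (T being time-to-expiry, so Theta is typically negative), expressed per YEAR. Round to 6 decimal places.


d1 = 0.7568559132; d2 = 0.5871502858
phi(d1) = 0.2995859363; exp(-qT) = 1.0000000000; exp(-rT) = 0.9665715046
Theta = -S*exp(-qT)*phi(d1)*sigma/(2*sqrt(T)) - r*K*exp(-rT)*N(d2) + q*S*exp(-qT)*N(d1)
N(d1) = 0.7754319048; N(d2) = 0.7214486112; sqrt(T) = 1.4142135624
Term 1 = -1.0400 * 1.0000000000 * 0.2995859363 * 0.1200 / (2 * 1.4142135624) = -0.0132187690
Term 2 = -0.0170 * 0.9600 * 0.9665715046 * 0.7214486112 = -0.0113804528
Term 3 = 0 (no dividend yield, q = 0)
Theta = -0.0132187690 + (-0.0113804528) + (0.0000000000) = -0.024599

Answer: Theta = -0.024599


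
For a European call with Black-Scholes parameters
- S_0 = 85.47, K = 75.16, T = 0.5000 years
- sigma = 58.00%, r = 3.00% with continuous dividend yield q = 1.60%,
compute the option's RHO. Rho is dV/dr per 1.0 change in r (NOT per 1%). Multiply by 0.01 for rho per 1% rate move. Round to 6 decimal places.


Answer: Rho = 20.358056

Derivation:
d1 = 0.5355633164; d2 = 0.1254413834
phi(d1) = 0.3456417081; exp(-qT) = 0.9920319148; exp(-rT) = 0.9851119396
N(d2) = 0.5499129362
Rho = K*T*exp(-rT)*N(d2) = 75.1600 * 0.5000 * 0.9851119396 * 0.5499129362 = 20.358056


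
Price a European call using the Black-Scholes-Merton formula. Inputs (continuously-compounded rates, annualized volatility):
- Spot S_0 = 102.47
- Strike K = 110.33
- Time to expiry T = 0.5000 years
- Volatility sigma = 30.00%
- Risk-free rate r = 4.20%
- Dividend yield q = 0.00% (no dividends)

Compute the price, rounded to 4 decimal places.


Answer: Price = 6.3811

Derivation:
d1 = (ln(S/K) + (r - q + 0.5*sigma^2) * T) / (sigma * sqrt(T)) = -0.14333433
d2 = d1 - sigma * sqrt(T) = -0.35546636
exp(-rT) = 0.97921896; exp(-qT) = 1.00000000
C = S_0 * exp(-qT) * N(d1) - K * exp(-rT) * N(d2)
N(d1) = 0.44301307; N(d2) = 0.36112012
C = 102.4700 * 1.00000000 * 0.44301307 - 110.3300 * 0.97921896 * 0.36112012 = 6.3811


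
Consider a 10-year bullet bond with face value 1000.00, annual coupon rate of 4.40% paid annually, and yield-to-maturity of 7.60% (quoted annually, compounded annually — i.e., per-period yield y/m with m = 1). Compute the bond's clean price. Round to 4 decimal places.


Answer: Price = 781.3488

Derivation:
Coupon per period c = face * coupon_rate / m = 44.000000
Periods per year m = 1; per-period yield y/m = 0.076000
Number of cashflows N = 10
Cashflows (t years, CF_t, discount factor 1/(1+y/m)^(m*t), PV):
  t = 1.0000: CF_t = 44.000000, DF = 0.929368, PV = 40.892193
  t = 2.0000: CF_t = 44.000000, DF = 0.863725, PV = 38.003897
  t = 3.0000: CF_t = 44.000000, DF = 0.802718, PV = 35.319607
  t = 4.0000: CF_t = 44.000000, DF = 0.746021, PV = 32.824914
  t = 5.0000: CF_t = 44.000000, DF = 0.693328, PV = 30.506425
  t = 6.0000: CF_t = 44.000000, DF = 0.644357, PV = 28.351696
  t = 7.0000: CF_t = 44.000000, DF = 0.598845, PV = 26.349160
  t = 8.0000: CF_t = 44.000000, DF = 0.556547, PV = 24.488067
  t = 9.0000: CF_t = 44.000000, DF = 0.517237, PV = 22.758427
  t = 10.0000: CF_t = 1044.000000, DF = 0.480704, PV = 501.854457
Price P = sum_t PV_t = 781.348843


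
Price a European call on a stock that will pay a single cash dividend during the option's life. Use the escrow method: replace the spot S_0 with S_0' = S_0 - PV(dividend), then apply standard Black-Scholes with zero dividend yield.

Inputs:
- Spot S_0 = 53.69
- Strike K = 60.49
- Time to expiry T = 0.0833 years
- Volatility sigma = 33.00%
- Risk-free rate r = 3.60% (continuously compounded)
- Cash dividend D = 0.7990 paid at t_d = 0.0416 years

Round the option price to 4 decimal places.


Answer: Price = 0.2069

Derivation:
PV(D) = D * exp(-r * t_d) = 0.7990 * 0.99850352 = 0.79780431
S_0' = S_0 - PV(D) = 53.6900 - 0.79780431 = 52.89219569
d1 = (ln(S_0'/K) + (r + sigma^2/2)*T) / (sigma*sqrt(T)) = -1.33014284
d2 = d1 - sigma*sqrt(T) = -1.42538658
exp(-rT) = 0.99700569
N(d1) = 0.09173561; N(d2) = 0.07702274
C = S_0' * N(d1) - K * exp(-rT) * N(d2) = 52.89219569 * 0.09173561 - 60.4900 * 0.99700569 * 0.07702274 = 0.2069


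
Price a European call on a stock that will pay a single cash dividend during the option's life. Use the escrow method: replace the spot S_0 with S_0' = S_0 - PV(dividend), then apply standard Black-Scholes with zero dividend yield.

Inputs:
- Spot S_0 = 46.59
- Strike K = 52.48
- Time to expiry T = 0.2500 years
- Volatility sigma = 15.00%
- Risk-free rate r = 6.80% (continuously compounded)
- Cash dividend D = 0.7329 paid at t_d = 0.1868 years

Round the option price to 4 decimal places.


Answer: Price = 0.0911

Derivation:
PV(D) = D * exp(-r * t_d) = 0.7329 * 0.98737793 = 0.72364929
S_0' = S_0 - PV(D) = 46.5900 - 0.72364929 = 45.86635071
d1 = (ln(S_0'/K) + (r + sigma^2/2)*T) / (sigma*sqrt(T)) = -1.53183862
d2 = d1 - sigma*sqrt(T) = -1.60683862
exp(-rT) = 0.98314368
N(d1) = 0.06278113; N(d2) = 0.05404489
C = S_0' * N(d1) - K * exp(-rT) * N(d2) = 45.86635071 * 0.06278113 - 52.4800 * 0.98314368 * 0.05404489 = 0.0911


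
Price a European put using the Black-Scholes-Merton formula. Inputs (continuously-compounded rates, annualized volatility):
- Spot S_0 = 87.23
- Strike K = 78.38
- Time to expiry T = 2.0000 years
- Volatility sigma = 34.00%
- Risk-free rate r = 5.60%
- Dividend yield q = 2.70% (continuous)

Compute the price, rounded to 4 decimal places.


d1 = (ln(S/K) + (r - q + 0.5*sigma^2) * T) / (sigma * sqrt(T)) = 0.58352847
d2 = d1 - sigma * sqrt(T) = 0.10269585
exp(-rT) = 0.89404426; exp(-qT) = 0.94743211
P = K * exp(-rT) * N(-d2) - S_0 * exp(-qT) * N(-d1)
N(-d1) = 0.27976880; N(-d2) = 0.45910218
P = 78.3800 * 0.89404426 * 0.45910218 - 87.2300 * 0.94743211 * 0.27976880 = 9.0503

Answer: Price = 9.0503


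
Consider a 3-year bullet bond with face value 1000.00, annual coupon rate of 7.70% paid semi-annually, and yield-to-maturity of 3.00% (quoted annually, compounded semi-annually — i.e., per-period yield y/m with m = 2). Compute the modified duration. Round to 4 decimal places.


Coupon per period c = face * coupon_rate / m = 38.500000
Periods per year m = 2; per-period yield y/m = 0.015000
Number of cashflows N = 6
Cashflows (t years, CF_t, discount factor 1/(1+y/m)^(m*t), PV):
  t = 0.5000: CF_t = 38.500000, DF = 0.985222, PV = 37.931034
  t = 1.0000: CF_t = 38.500000, DF = 0.970662, PV = 37.370477
  t = 1.5000: CF_t = 38.500000, DF = 0.956317, PV = 36.818204
  t = 2.0000: CF_t = 38.500000, DF = 0.942184, PV = 36.274093
  t = 2.5000: CF_t = 38.500000, DF = 0.928260, PV = 35.738023
  t = 3.0000: CF_t = 1038.500000, DF = 0.914542, PV = 949.752067
Price P = sum_t PV_t = 1133.883898
First compute Macaulay numerator sum_t t * PV_t:
  t * PV_t at t = 0.5000: 18.965517
  t * PV_t at t = 1.0000: 37.370477
  t * PV_t at t = 1.5000: 55.227306
  t * PV_t at t = 2.0000: 72.548186
  t * PV_t at t = 2.5000: 89.345056
  t * PV_t at t = 3.0000: 2849.256201
Macaulay duration D = 3122.712744 / 1133.883898 = 2.753997
Modified duration = D / (1 + y/m) = 2.753997 / (1 + 0.015000) = 2.713297

Answer: Modified duration = 2.7133


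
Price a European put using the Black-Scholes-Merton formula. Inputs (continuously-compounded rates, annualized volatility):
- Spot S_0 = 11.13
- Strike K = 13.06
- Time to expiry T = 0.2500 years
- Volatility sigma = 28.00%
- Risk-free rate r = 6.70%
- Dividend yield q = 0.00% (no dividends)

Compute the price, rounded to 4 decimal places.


Answer: Price = 1.8464

Derivation:
d1 = (ln(S/K) + (r - q + 0.5*sigma^2) * T) / (sigma * sqrt(T)) = -0.95257113
d2 = d1 - sigma * sqrt(T) = -1.09257113
exp(-rT) = 0.98338950; exp(-qT) = 1.00000000
P = K * exp(-rT) * N(-d2) - S_0 * exp(-qT) * N(-d1)
N(-d1) = 0.82959630; N(-d2) = 0.86270893
P = 13.0600 * 0.98338950 * 0.86270893 - 11.1300 * 1.00000000 * 0.82959630 = 1.8464


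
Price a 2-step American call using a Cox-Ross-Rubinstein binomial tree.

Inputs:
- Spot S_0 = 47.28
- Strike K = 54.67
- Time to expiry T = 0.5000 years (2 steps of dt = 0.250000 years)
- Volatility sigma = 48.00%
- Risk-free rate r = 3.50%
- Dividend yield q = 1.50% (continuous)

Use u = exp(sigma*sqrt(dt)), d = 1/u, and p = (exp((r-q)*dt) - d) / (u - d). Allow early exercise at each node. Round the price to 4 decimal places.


Answer: Price = V(0,0) = 4.3377

Derivation:
dt = T/N = 0.250000
u = exp(sigma*sqrt(dt)) = 1.271249; d = 1/u = 0.786628
p = (exp((r-q)*dt) - d) / (u - d) = 0.450630
Discount per step: exp(-r*dt) = 0.991288
Stock lattice S(k, i) with i counting down-moves:
  k=0: S(0,0) = 47.2800
  k=1: S(1,0) = 60.1047; S(1,1) = 37.1918
  k=2: S(2,0) = 76.4080; S(2,1) = 47.2800; S(2,2) = 29.2561
Terminal payoffs V(N, i) = max(S_T - K, 0):
  V(2,0) = 21.737998; V(2,1) = 0.000000; V(2,2) = 0.000000
Backward induction: V(k, i) = exp(-r*dt) * [p * V(k+1, i) + (1-p) * V(k+1, i+1)]; then take max(V_cont, immediate exercise) for American.
  V(1,0) = exp(-r*dt) * [p*21.737998 + (1-p)*0.000000] = 9.710444; exercise = 5.434660; V(1,0) = max -> 9.710444
  V(1,1) = exp(-r*dt) * [p*0.000000 + (1-p)*0.000000] = 0.000000; exercise = 0.000000; V(1,1) = max -> 0.000000
  V(0,0) = exp(-r*dt) * [p*9.710444 + (1-p)*0.000000] = 4.337692; exercise = 0.000000; V(0,0) = max -> 4.337692


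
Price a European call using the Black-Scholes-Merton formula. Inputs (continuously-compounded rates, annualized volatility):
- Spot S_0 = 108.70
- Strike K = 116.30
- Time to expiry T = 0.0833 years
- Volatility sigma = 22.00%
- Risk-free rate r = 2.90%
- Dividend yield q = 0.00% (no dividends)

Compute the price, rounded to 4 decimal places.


Answer: Price = 0.5647

Derivation:
d1 = (ln(S/K) + (r - q + 0.5*sigma^2) * T) / (sigma * sqrt(T)) = -0.99454891
d2 = d1 - sigma * sqrt(T) = -1.05804474
exp(-rT) = 0.99758722; exp(-qT) = 1.00000000
C = S_0 * exp(-qT) * N(d1) - K * exp(-rT) * N(d2)
N(d1) = 0.15997785; N(d2) = 0.14501752
C = 108.7000 * 1.00000000 * 0.15997785 - 116.3000 * 0.99758722 * 0.14501752 = 0.5647


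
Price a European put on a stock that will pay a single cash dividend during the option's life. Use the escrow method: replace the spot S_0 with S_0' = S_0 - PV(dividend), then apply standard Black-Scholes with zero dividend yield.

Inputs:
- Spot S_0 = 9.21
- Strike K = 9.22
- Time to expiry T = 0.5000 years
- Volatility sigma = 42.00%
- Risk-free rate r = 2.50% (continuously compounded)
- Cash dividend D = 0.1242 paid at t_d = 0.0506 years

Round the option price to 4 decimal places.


Answer: Price = 1.0835

Derivation:
PV(D) = D * exp(-r * t_d) = 0.1242 * 0.99873580 = 0.12404299
S_0' = S_0 - PV(D) = 9.2100 - 0.12404299 = 9.08595701
d1 = (ln(S_0'/K) + (r + sigma^2/2)*T) / (sigma*sqrt(T)) = 0.14126983
d2 = d1 - sigma*sqrt(T) = -0.15571502
exp(-rT) = 0.98757780
N(-d1) = 0.44382839; N(-d2) = 0.56187117
P = K * exp(-rT) * N(-d2) - S_0' * N(-d1) = 9.2200 * 0.98757780 * 0.56187117 - 9.08595701 * 0.44382839 = 1.0835


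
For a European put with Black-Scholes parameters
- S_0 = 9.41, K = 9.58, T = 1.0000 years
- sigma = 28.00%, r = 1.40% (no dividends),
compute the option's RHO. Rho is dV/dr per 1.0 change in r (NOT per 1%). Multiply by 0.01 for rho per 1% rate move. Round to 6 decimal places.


d1 = 0.1260548629; d2 = -0.1539451371
phi(d1) = 0.3957852759; exp(-qT) = 1.0000000000; exp(-rT) = 0.9860975443
N(-d2) = 0.5611735030
Rho = -K*T*exp(-rT)*N(-d2) = -9.5800 * 1.0000 * 0.9860975443 * 0.5611735030 = -5.301302

Answer: Rho = -5.301302


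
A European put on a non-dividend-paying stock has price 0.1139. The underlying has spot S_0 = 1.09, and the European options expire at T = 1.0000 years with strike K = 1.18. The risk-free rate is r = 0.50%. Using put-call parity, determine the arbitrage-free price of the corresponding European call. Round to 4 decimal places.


Answer: Call price = 0.0298

Derivation:
Put-call parity: C - P = S_0 * exp(-qT) - K * exp(-rT).
S_0 * exp(-qT) = 1.0900 * 1.00000000 = 1.09000000
K * exp(-rT) = 1.1800 * 0.99501248 = 1.17411473
C = P + S*exp(-qT) - K*exp(-rT)
C = 0.1139 + 1.09000000 - 1.17411473 = 0.0298


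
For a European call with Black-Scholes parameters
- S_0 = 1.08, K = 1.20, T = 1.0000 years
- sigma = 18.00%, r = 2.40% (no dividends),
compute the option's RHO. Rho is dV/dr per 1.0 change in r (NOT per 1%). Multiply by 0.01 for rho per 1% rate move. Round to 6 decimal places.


Answer: Rho = 0.344326

Derivation:
d1 = -0.3620028648; d2 = -0.5420028648
phi(d1) = 0.3736403519; exp(-qT) = 1.0000000000; exp(-rT) = 0.9762857098
N(d2) = 0.2939082662
Rho = K*T*exp(-rT)*N(d2) = 1.2000 * 1.0000 * 0.9762857098 * 0.2939082662 = 0.344326


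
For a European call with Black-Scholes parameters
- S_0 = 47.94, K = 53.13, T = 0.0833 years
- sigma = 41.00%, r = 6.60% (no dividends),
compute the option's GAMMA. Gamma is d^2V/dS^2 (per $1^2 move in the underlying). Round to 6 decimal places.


Answer: Gamma = 0.052563

Derivation:
d1 = -0.7630352155; d2 = -0.8813683469
phi(d1) = 0.2981823988; exp(-qT) = 1.0000000000; exp(-rT) = 0.9945172852
Gamma = exp(-qT) * phi(d1) / (S * sigma * sqrt(T)) = 1.0000000000 * 0.2981823988 / (47.9400 * 0.4100 * 0.2886173938) = 0.052563


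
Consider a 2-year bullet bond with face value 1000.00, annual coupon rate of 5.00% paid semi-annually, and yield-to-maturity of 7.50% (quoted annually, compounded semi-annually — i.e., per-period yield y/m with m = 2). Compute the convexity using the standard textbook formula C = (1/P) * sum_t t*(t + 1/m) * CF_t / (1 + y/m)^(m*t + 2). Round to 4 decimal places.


Answer: Convexity = 4.4168

Derivation:
Coupon per period c = face * coupon_rate / m = 25.000000
Periods per year m = 2; per-period yield y/m = 0.037500
Number of cashflows N = 4
Cashflows (t years, CF_t, discount factor 1/(1+y/m)^(m*t), PV):
  t = 0.5000: CF_t = 25.000000, DF = 0.963855, PV = 24.096386
  t = 1.0000: CF_t = 25.000000, DF = 0.929017, PV = 23.225432
  t = 1.5000: CF_t = 25.000000, DF = 0.895438, PV = 22.385958
  t = 2.0000: CF_t = 1025.000000, DF = 0.863073, PV = 884.649923
Price P = sum_t PV_t = 954.357698
Convexity numerator sum_t t*(t + 1/m) * CF_t / (1+y/m)^(m*t + 2):
  t = 0.5000: term = 11.192979
  t = 1.0000: term = 32.365241
  t = 1.5000: term = 62.390826
  t = 2.0000: term = 4109.275297
Convexity = (1/P) * sum = 4215.224344 / 954.357698 = 4.416818


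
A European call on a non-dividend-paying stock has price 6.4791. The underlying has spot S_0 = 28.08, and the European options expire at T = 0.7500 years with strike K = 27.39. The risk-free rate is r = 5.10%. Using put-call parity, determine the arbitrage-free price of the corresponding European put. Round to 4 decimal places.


Put-call parity: C - P = S_0 * exp(-qT) - K * exp(-rT).
S_0 * exp(-qT) = 28.0800 * 1.00000000 = 28.08000000
K * exp(-rT) = 27.3900 * 0.96247229 = 26.36211610
P = C - S*exp(-qT) + K*exp(-rT)
P = 6.4791 - 28.08000000 + 26.36211610 = 4.7612

Answer: Put price = 4.7612


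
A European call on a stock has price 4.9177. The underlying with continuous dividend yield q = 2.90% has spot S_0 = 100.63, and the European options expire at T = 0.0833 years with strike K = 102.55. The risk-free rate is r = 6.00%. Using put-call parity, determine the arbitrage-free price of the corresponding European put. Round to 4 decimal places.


Answer: Put price = 6.5692

Derivation:
Put-call parity: C - P = S_0 * exp(-qT) - K * exp(-rT).
S_0 * exp(-qT) = 100.6300 * 0.99758722 = 100.38720149
K * exp(-rT) = 102.5500 * 0.99501447 = 102.03873382
P = C - S*exp(-qT) + K*exp(-rT)
P = 4.9177 - 100.38720149 + 102.03873382 = 6.5692


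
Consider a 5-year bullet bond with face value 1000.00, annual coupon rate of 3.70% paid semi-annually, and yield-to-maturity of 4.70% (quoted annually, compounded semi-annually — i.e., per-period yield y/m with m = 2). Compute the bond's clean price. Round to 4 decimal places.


Coupon per period c = face * coupon_rate / m = 18.500000
Periods per year m = 2; per-period yield y/m = 0.023500
Number of cashflows N = 10
Cashflows (t years, CF_t, discount factor 1/(1+y/m)^(m*t), PV):
  t = 0.5000: CF_t = 18.500000, DF = 0.977040, PV = 18.075232
  t = 1.0000: CF_t = 18.500000, DF = 0.954606, PV = 17.660217
  t = 1.5000: CF_t = 18.500000, DF = 0.932688, PV = 17.254731
  t = 2.0000: CF_t = 18.500000, DF = 0.911273, PV = 16.858555
  t = 2.5000: CF_t = 18.500000, DF = 0.890350, PV = 16.471475
  t = 3.0000: CF_t = 18.500000, DF = 0.869907, PV = 16.093283
  t = 3.5000: CF_t = 18.500000, DF = 0.849934, PV = 15.723774
  t = 4.0000: CF_t = 18.500000, DF = 0.830419, PV = 15.362750
  t = 4.5000: CF_t = 18.500000, DF = 0.811352, PV = 15.010014
  t = 5.0000: CF_t = 1018.500000, DF = 0.792723, PV = 807.388508
Price P = sum_t PV_t = 955.898538

Answer: Price = 955.8985
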